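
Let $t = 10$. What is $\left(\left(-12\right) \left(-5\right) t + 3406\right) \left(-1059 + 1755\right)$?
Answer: $2788176$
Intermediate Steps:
$\left(\left(-12\right) \left(-5\right) t + 3406\right) \left(-1059 + 1755\right) = \left(\left(-12\right) \left(-5\right) 10 + 3406\right) \left(-1059 + 1755\right) = \left(60 \cdot 10 + 3406\right) 696 = \left(600 + 3406\right) 696 = 4006 \cdot 696 = 2788176$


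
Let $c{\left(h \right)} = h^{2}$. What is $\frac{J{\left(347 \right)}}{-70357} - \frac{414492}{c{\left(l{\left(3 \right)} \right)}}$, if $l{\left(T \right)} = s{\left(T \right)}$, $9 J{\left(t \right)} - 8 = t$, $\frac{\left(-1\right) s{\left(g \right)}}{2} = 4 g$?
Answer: $- \frac{7290609091}{10131408} \approx -719.6$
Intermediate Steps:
$s{\left(g \right)} = - 8 g$ ($s{\left(g \right)} = - 2 \cdot 4 g = - 8 g$)
$J{\left(t \right)} = \frac{8}{9} + \frac{t}{9}$
$l{\left(T \right)} = - 8 T$
$\frac{J{\left(347 \right)}}{-70357} - \frac{414492}{c{\left(l{\left(3 \right)} \right)}} = \frac{\frac{8}{9} + \frac{1}{9} \cdot 347}{-70357} - \frac{414492}{\left(\left(-8\right) 3\right)^{2}} = \left(\frac{8}{9} + \frac{347}{9}\right) \left(- \frac{1}{70357}\right) - \frac{414492}{\left(-24\right)^{2}} = \frac{355}{9} \left(- \frac{1}{70357}\right) - \frac{414492}{576} = - \frac{355}{633213} - \frac{34541}{48} = - \frac{7290609091}{10131408}$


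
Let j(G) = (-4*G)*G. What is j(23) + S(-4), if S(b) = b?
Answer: -2120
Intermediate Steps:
j(G) = -4*G²
j(23) + S(-4) = -4*23² - 4 = -4*529 - 4 = -2116 - 4 = -2120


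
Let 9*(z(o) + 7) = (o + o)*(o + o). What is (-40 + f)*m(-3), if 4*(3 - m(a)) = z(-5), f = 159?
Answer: 8449/36 ≈ 234.69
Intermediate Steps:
z(o) = -7 + 4*o**2/9 (z(o) = -7 + ((o + o)*(o + o))/9 = -7 + ((2*o)*(2*o))/9 = -7 + (4*o**2)/9 = -7 + 4*o**2/9)
m(a) = 71/36 (m(a) = 3 - (-7 + (4/9)*(-5)**2)/4 = 3 - (-7 + (4/9)*25)/4 = 3 - (-7 + 100/9)/4 = 3 - 1/4*37/9 = 3 - 37/36 = 71/36)
(-40 + f)*m(-3) = (-40 + 159)*(71/36) = 119*(71/36) = 8449/36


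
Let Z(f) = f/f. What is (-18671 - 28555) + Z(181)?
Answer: -47225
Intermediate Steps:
Z(f) = 1
(-18671 - 28555) + Z(181) = (-18671 - 28555) + 1 = -47226 + 1 = -47225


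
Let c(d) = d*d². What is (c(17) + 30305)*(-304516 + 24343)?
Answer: -9867132714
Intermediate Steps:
c(d) = d³
(c(17) + 30305)*(-304516 + 24343) = (17³ + 30305)*(-304516 + 24343) = (4913 + 30305)*(-280173) = 35218*(-280173) = -9867132714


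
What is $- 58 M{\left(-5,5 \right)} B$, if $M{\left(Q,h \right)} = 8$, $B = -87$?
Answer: $40368$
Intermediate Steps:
$- 58 M{\left(-5,5 \right)} B = \left(-58\right) 8 \left(-87\right) = \left(-464\right) \left(-87\right) = 40368$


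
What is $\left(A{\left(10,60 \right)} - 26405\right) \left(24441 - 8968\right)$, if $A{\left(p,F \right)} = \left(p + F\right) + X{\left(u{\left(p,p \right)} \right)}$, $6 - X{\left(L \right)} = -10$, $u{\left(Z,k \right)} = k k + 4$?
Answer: $-407233887$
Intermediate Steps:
$u{\left(Z,k \right)} = 4 + k^{2}$ ($u{\left(Z,k \right)} = k^{2} + 4 = 4 + k^{2}$)
$X{\left(L \right)} = 16$ ($X{\left(L \right)} = 6 - -10 = 6 + 10 = 16$)
$A{\left(p,F \right)} = 16 + F + p$ ($A{\left(p,F \right)} = \left(p + F\right) + 16 = \left(F + p\right) + 16 = 16 + F + p$)
$\left(A{\left(10,60 \right)} - 26405\right) \left(24441 - 8968\right) = \left(\left(16 + 60 + 10\right) - 26405\right) \left(24441 - 8968\right) = \left(86 - 26405\right) 15473 = \left(-26319\right) 15473 = -407233887$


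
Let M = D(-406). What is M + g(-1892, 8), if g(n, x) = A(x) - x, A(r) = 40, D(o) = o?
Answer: -374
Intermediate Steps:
M = -406
g(n, x) = 40 - x
M + g(-1892, 8) = -406 + (40 - 1*8) = -406 + (40 - 8) = -406 + 32 = -374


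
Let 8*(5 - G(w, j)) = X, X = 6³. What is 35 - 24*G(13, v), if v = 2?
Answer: 563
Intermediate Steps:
X = 216
G(w, j) = -22 (G(w, j) = 5 - ⅛*216 = 5 - 27 = -22)
35 - 24*G(13, v) = 35 - 24*(-22) = 35 + 528 = 563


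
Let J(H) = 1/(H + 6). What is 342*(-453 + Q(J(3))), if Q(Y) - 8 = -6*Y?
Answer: -152418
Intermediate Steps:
J(H) = 1/(6 + H)
Q(Y) = 8 - 6*Y
342*(-453 + Q(J(3))) = 342*(-453 + (8 - 6/(6 + 3))) = 342*(-453 + (8 - 6/9)) = 342*(-453 + (8 - 6*⅑)) = 342*(-453 + (8 - ⅔)) = 342*(-453 + 22/3) = 342*(-1337/3) = -152418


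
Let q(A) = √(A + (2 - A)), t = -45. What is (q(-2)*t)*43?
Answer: -1935*√2 ≈ -2736.5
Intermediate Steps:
q(A) = √2
(q(-2)*t)*43 = (√2*(-45))*43 = -45*√2*43 = -1935*√2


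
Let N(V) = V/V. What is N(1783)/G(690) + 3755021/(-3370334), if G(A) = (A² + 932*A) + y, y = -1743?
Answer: -4195996030843/3766135913958 ≈ -1.1141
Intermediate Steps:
N(V) = 1
G(A) = -1743 + A² + 932*A (G(A) = (A² + 932*A) - 1743 = -1743 + A² + 932*A)
N(1783)/G(690) + 3755021/(-3370334) = 1/(-1743 + 690² + 932*690) + 3755021/(-3370334) = 1/(-1743 + 476100 + 643080) + 3755021*(-1/3370334) = 1/1117437 - 3755021/3370334 = -4195996030843/3766135913958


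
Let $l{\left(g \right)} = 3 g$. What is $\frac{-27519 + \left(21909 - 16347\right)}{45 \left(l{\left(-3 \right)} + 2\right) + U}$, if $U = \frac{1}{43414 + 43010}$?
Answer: $\frac{1897611768}{27223559} \approx 69.705$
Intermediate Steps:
$U = \frac{1}{86424} \approx 1.1571 \cdot 10^{-5}$
$\frac{-27519 + \left(21909 - 16347\right)}{45 \left(l{\left(-3 \right)} + 2\right) + U} = \frac{-27519 + \left(21909 - 16347\right)}{45 \left(3 \left(-3\right) + 2\right) + \frac{1}{86424}} = \frac{-27519 + \left(21909 - 16347\right)}{45 \left(-9 + 2\right) + \frac{1}{86424}} = \frac{-27519 + 5562}{45 \left(-7\right) + \frac{1}{86424}} = - \frac{21957}{-315 + \frac{1}{86424}} = - \frac{21957}{- \frac{27223559}{86424}} = \left(-21957\right) \left(- \frac{86424}{27223559}\right) = \frac{1897611768}{27223559}$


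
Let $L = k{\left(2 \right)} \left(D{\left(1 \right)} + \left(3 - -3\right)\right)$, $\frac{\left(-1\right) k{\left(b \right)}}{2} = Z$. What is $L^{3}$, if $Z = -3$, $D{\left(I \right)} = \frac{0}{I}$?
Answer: $46656$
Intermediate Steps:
$D{\left(I \right)} = 0$
$k{\left(b \right)} = 6$ ($k{\left(b \right)} = \left(-2\right) \left(-3\right) = 6$)
$L = 36$ ($L = 6 \left(0 + \left(3 - -3\right)\right) = 6 \left(0 + \left(3 + 3\right)\right) = 6 \left(0 + 6\right) = 6 \cdot 6 = 36$)
$L^{3} = 36^{3} = 46656$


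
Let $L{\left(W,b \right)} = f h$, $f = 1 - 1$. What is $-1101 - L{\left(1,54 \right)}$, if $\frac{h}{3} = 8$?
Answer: $-1101$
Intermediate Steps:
$h = 24$ ($h = 3 \cdot 8 = 24$)
$f = 0$
$L{\left(W,b \right)} = 0$ ($L{\left(W,b \right)} = 0 \cdot 24 = 0$)
$-1101 - L{\left(1,54 \right)} = -1101 - 0 = -1101 + 0 = -1101$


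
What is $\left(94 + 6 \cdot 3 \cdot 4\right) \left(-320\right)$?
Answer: $-53120$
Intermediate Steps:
$\left(94 + 6 \cdot 3 \cdot 4\right) \left(-320\right) = \left(94 + 18 \cdot 4\right) \left(-320\right) = \left(94 + 72\right) \left(-320\right) = 166 \left(-320\right) = -53120$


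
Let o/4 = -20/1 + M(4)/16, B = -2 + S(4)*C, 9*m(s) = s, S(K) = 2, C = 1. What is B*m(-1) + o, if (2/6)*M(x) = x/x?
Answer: -317/4 ≈ -79.250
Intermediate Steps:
m(s) = s/9
M(x) = 3 (M(x) = 3*(x/x) = 3*1 = 3)
B = 0 (B = -2 + 2*1 = -2 + 2 = 0)
o = -317/4 (o = 4*(-20/1 + 3/16) = 4*(-20*1 + 3*(1/16)) = 4*(-20 + 3/16) = 4*(-317/16) = -317/4 ≈ -79.250)
B*m(-1) + o = 0*((⅑)*(-1)) - 317/4 = 0*(-⅑) - 317/4 = 0 - 317/4 = -317/4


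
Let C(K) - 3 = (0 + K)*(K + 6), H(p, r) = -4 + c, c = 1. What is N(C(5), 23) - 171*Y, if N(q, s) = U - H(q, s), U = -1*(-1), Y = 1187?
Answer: -202973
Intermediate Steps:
H(p, r) = -3 (H(p, r) = -4 + 1 = -3)
C(K) = 3 + K*(6 + K) (C(K) = 3 + (0 + K)*(K + 6) = 3 + K*(6 + K))
U = 1
N(q, s) = 4 (N(q, s) = 1 - 1*(-3) = 1 + 3 = 4)
N(C(5), 23) - 171*Y = 4 - 171*1187 = 4 - 202977 = -202973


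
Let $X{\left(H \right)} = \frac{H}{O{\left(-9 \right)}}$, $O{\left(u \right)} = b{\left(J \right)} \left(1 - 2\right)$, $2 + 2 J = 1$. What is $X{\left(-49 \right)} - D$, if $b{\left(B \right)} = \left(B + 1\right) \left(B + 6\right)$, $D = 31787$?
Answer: $- \frac{349461}{11} \approx -31769.0$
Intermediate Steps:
$J = - \frac{1}{2}$ ($J = -1 + \frac{1}{2} \cdot 1 = -1 + \frac{1}{2} = - \frac{1}{2} \approx -0.5$)
$b{\left(B \right)} = \left(1 + B\right) \left(6 + B\right)$
$O{\left(u \right)} = - \frac{11}{4}$ ($O{\left(u \right)} = \left(6 + \left(- \frac{1}{2}\right)^{2} + 7 \left(- \frac{1}{2}\right)\right) \left(1 - 2\right) = \left(6 + \frac{1}{4} - \frac{7}{2}\right) \left(-1\right) = \frac{11}{4} \left(-1\right) = - \frac{11}{4}$)
$X{\left(H \right)} = - \frac{4 H}{11}$ ($X{\left(H \right)} = \frac{H}{- \frac{11}{4}} = H \left(- \frac{4}{11}\right) = - \frac{4 H}{11}$)
$X{\left(-49 \right)} - D = \left(- \frac{4}{11}\right) \left(-49\right) - 31787 = \frac{196}{11} - 31787 = - \frac{349461}{11}$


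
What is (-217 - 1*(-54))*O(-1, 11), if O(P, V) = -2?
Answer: 326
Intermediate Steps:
(-217 - 1*(-54))*O(-1, 11) = (-217 - 1*(-54))*(-2) = (-217 + 54)*(-2) = -163*(-2) = 326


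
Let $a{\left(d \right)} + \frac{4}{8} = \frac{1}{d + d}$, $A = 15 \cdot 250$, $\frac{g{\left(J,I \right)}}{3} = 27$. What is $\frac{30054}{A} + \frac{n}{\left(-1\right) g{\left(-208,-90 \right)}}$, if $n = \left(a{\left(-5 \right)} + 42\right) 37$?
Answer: $- \frac{61294}{5625} \approx -10.897$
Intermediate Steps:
$g{\left(J,I \right)} = 81$ ($g{\left(J,I \right)} = 3 \cdot 27 = 81$)
$A = 3750$
$a{\left(d \right)} = - \frac{1}{2} + \frac{1}{2 d}$ ($a{\left(d \right)} = - \frac{1}{2} + \frac{1}{d + d} = - \frac{1}{2} + \frac{1}{2 d}$)
$n = \frac{7659}{5}$ ($n = \left(\frac{1 - -5}{2 \left(-5\right)} + 42\right) 37 = \left(\frac{1}{2} \left(- \frac{1}{5}\right) \left(1 + 5\right) + 42\right) 37 = \left(\frac{1}{2} \left(- \frac{1}{5}\right) 6 + 42\right) 37 = \left(- \frac{3}{5} + 42\right) 37 = \frac{207}{5} \cdot 37 = \frac{7659}{5} \approx 1531.8$)
$\frac{30054}{A} + \frac{n}{\left(-1\right) g{\left(-208,-90 \right)}} = \frac{30054}{3750} + \frac{7659}{5 \left(\left(-1\right) 81\right)} = 30054 \cdot \frac{1}{3750} + \frac{7659}{5 \left(-81\right)} = \frac{5009}{625} + \frac{7659}{5} \left(- \frac{1}{81}\right) = \frac{5009}{625} - \frac{851}{45} = - \frac{61294}{5625}$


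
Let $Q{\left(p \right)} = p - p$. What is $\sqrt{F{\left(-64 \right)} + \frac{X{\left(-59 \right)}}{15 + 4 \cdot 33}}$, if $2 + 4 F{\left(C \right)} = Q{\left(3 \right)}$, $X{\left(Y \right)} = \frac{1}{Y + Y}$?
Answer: $\frac{i \sqrt{767649}}{1239} \approx 0.70715 i$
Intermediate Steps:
$X{\left(Y \right)} = \frac{1}{2 Y}$
$Q{\left(p \right)} = 0$
$F{\left(C \right)} = - \frac{1}{2}$ ($F{\left(C \right)} = - \frac{1}{2} + \frac{1}{4} \cdot 0 = - \frac{1}{2} + 0 = - \frac{1}{2}$)
$\sqrt{F{\left(-64 \right)} + \frac{X{\left(-59 \right)}}{15 + 4 \cdot 33}} = \sqrt{- \frac{1}{2} + \frac{\frac{1}{2} \frac{1}{-59}}{15 + 4 \cdot 33}} = \sqrt{- \frac{1}{2} + \frac{\frac{1}{2} \left(- \frac{1}{59}\right)}{15 + 132}} = \sqrt{- \frac{1}{2} - \frac{1}{118 \cdot 147}} = \sqrt{- \frac{1}{2} - \frac{1}{17346}} = \sqrt{- \frac{4337}{8673}} = \frac{i \sqrt{767649}}{1239}$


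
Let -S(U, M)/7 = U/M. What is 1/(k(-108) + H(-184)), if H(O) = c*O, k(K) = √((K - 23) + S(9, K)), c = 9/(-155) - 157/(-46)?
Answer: -177972240/109902733397 - 48050*I*√4695/109902733397 ≈ -0.0016194 - 2.9957e-5*I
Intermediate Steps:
c = 23921/7130 (c = 9*(-1/155) - 157*(-1/46) = -9/155 + 157/46 = 23921/7130 ≈ 3.3550)
S(U, M) = -7*U/M
k(K) = √(-23 + K - 63/K) (k(K) = √((K - 23) - 7*9/K) = √((-23 + K) - 63/K) = √(-23 + K - 63/K))
H(O) = 23921*O/7130
1/(k(-108) + H(-184)) = 1/(√(-23 - 108 - 63/(-108)) + (23921/7130)*(-184)) = 1/(√(-23 - 108 - 63*(-1/108)) - 95684/155) = 1/(√(-23 - 108 + 7/12) - 95684/155) = 1/(√(-1565/12) - 95684/155) = 1/(I*√4695/6 - 95684/155) = 1/(-95684/155 + I*√4695/6)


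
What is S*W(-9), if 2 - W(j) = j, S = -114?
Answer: -1254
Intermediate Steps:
W(j) = 2 - j
S*W(-9) = -114*(2 - 1*(-9)) = -114*(2 + 9) = -114*11 = -1254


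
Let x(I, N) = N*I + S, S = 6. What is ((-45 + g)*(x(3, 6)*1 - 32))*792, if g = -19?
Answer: 405504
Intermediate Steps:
x(I, N) = 6 + I*N (x(I, N) = N*I + 6 = I*N + 6 = 6 + I*N)
((-45 + g)*(x(3, 6)*1 - 32))*792 = ((-45 - 19)*((6 + 3*6)*1 - 32))*792 = -64*((6 + 18)*1 - 32)*792 = -64*(24*1 - 32)*792 = -64*(24 - 32)*792 = -64*(-8)*792 = 512*792 = 405504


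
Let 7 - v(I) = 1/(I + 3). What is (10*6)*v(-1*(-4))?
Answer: 2880/7 ≈ 411.43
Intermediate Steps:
v(I) = 7 - 1/(3 + I) (v(I) = 7 - 1/(I + 3) = 7 - 1/(3 + I))
(10*6)*v(-1*(-4)) = (10*6)*((20 + 7*(-1*(-4)))/(3 - 1*(-4))) = 60*((20 + 7*4)/(3 + 4)) = 60*((20 + 28)/7) = 60*((1/7)*48) = 60*(48/7) = 2880/7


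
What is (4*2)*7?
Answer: 56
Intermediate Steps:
(4*2)*7 = 8*7 = 56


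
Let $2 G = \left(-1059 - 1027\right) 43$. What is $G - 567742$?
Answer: $-612591$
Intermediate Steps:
$G = -44849$ ($G = \frac{\left(-1059 - 1027\right) 43}{2} = \frac{\left(-2086\right) 43}{2} = \frac{1}{2} \left(-89698\right) = -44849$)
$G - 567742 = -44849 - 567742 = -612591$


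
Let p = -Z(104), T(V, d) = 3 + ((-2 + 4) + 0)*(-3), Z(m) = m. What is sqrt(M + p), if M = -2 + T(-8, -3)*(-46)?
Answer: 4*sqrt(2) ≈ 5.6569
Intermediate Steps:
T(V, d) = -3 (T(V, d) = 3 + (2 + 0)*(-3) = 3 + 2*(-3) = 3 - 6 = -3)
M = 136 (M = -2 - 3*(-46) = -2 + 138 = 136)
p = -104 (p = -1*104 = -104)
sqrt(M + p) = sqrt(136 - 104) = sqrt(32) = 4*sqrt(2)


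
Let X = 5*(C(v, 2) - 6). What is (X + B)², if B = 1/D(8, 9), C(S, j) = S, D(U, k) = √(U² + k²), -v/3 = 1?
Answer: (6525 - √145)²/21025 ≈ 2017.5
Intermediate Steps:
v = -3 (v = -3*1 = -3)
X = -45 (X = 5*(-3 - 6) = 5*(-9) = -45)
B = √145/145 (B = 1/(√(8² + 9²)) = 1/(√(64 + 81)) = 1/(√145) = √145/145 ≈ 0.083045)
(X + B)² = (-45 + √145/145)²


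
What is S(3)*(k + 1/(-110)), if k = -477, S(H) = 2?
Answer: -52471/55 ≈ -954.02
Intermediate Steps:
S(3)*(k + 1/(-110)) = 2*(-477 + 1/(-110)) = 2*(-477 - 1/110) = 2*(-52471/110) = -52471/55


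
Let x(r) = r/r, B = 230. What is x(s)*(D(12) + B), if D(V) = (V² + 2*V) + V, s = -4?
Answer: 410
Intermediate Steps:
x(r) = 1
D(V) = V² + 3*V
x(s)*(D(12) + B) = 1*(12*(3 + 12) + 230) = 1*(12*15 + 230) = 1*(180 + 230) = 1*410 = 410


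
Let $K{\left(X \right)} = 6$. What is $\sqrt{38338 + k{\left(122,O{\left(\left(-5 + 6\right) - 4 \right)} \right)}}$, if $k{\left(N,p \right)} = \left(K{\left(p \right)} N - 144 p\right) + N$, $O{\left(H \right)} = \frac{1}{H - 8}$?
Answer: $\frac{2 \sqrt{1185954}}{11} \approx 198.0$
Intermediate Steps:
$O{\left(H \right)} = \frac{1}{-8 + H}$
$k{\left(N,p \right)} = - 144 p + 7 N$ ($k{\left(N,p \right)} = \left(6 N - 144 p\right) + N = \left(- 144 p + 6 N\right) + N = - 144 p + 7 N$)
$\sqrt{38338 + k{\left(122,O{\left(\left(-5 + 6\right) - 4 \right)} \right)}} = \sqrt{38338 + \left(- \frac{144}{-8 + \left(\left(-5 + 6\right) - 4\right)} + 7 \cdot 122\right)} = \sqrt{38338 + \left(- \frac{144}{-8 + \left(1 - 4\right)} + 854\right)} = \sqrt{38338 + \left(- \frac{144}{-8 - 3} + 854\right)} = \sqrt{38338 + \left(- \frac{144}{-11} + 854\right)} = \sqrt{38338 + \left(\left(-144\right) \left(- \frac{1}{11}\right) + 854\right)} = \sqrt{38338 + \left(\frac{144}{11} + 854\right)} = \sqrt{38338 + \frac{9538}{11}} = \sqrt{\frac{431256}{11}} = \frac{2 \sqrt{1185954}}{11}$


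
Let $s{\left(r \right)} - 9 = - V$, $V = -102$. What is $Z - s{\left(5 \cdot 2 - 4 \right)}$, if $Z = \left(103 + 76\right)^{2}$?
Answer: $31930$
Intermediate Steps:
$Z = 32041$ ($Z = 179^{2} = 32041$)
$s{\left(r \right)} = 111$ ($s{\left(r \right)} = 9 - -102 = 9 + 102 = 111$)
$Z - s{\left(5 \cdot 2 - 4 \right)} = 32041 - 111 = 31930$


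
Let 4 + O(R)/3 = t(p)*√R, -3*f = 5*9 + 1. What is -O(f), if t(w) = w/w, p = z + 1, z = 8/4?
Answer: 12 - I*√138 ≈ 12.0 - 11.747*I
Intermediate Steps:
z = 2 (z = 8*(¼) = 2)
p = 3 (p = 2 + 1 = 3)
t(w) = 1
f = -46/3 (f = -(5*9 + 1)/3 = -(45 + 1)/3 = -⅓*46 = -46/3 ≈ -15.333)
O(R) = -12 + 3*√R (O(R) = -12 + 3*(1*√R) = -12 + 3*√R)
-O(f) = -(-12 + 3*√(-46/3)) = -(-12 + 3*(I*√138/3)) = -(-12 + I*√138) = 12 - I*√138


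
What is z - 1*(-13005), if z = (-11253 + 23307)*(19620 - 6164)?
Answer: 162211629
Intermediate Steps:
z = 162198624 (z = 12054*13456 = 162198624)
z - 1*(-13005) = 162198624 - 1*(-13005) = 162198624 + 13005 = 162211629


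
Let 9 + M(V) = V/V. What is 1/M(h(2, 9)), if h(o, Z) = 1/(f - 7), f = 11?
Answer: -1/8 ≈ -0.12500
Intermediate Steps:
h(o, Z) = 1/4 (h(o, Z) = 1/(11 - 7) = 1/4)
M(V) = -8 (M(V) = -9 + V/V = -9 + 1 = -8)
1/M(h(2, 9)) = 1/(-8) = -1/8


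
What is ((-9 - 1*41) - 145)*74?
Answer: -14430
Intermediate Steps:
((-9 - 1*41) - 145)*74 = ((-9 - 41) - 145)*74 = (-50 - 145)*74 = -195*74 = -14430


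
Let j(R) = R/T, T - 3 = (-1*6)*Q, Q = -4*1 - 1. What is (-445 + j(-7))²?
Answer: 215854864/1089 ≈ 1.9821e+5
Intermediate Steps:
Q = -5 (Q = -4 - 1 = -5)
T = 33 (T = 3 - 1*6*(-5) = 3 - 6*(-5) = 3 + 30 = 33)
j(R) = R/33
(-445 + j(-7))² = (-445 + (1/33)*(-7))² = (-445 - 7/33)² = (-14692/33)² = 215854864/1089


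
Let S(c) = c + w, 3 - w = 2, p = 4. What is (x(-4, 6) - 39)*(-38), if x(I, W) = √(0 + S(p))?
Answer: 1482 - 38*√5 ≈ 1397.0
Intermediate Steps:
w = 1 (w = 3 - 1*2 = 3 - 2 = 1)
S(c) = 1 + c (S(c) = c + 1 = 1 + c)
x(I, W) = √5 (x(I, W) = √(0 + (1 + 4)) = √(0 + 5) = √5)
(x(-4, 6) - 39)*(-38) = (√5 - 39)*(-38) = (-39 + √5)*(-38) = 1482 - 38*√5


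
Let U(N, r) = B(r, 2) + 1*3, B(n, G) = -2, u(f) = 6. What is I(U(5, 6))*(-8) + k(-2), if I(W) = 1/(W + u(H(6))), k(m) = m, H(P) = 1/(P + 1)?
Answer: -22/7 ≈ -3.1429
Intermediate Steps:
H(P) = 1/(1 + P)
U(N, r) = 1 (U(N, r) = -2 + 1*3 = -2 + 3 = 1)
I(W) = 1/(6 + W) (I(W) = 1/(W + 6) = 1/(6 + W))
I(U(5, 6))*(-8) + k(-2) = -8/(6 + 1) - 2 = -8/7 - 2 = -22/7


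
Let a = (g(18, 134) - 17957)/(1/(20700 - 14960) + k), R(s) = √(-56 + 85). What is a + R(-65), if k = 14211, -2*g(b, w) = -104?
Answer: -102774700/81571141 + √29 ≈ 4.1252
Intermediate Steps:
g(b, w) = 52 (g(b, w) = -½*(-104) = 52)
R(s) = √29
a = -102774700/81571141 (a = (52 - 17957)/(1/(20700 - 14960) + 14211) = -17905/(1/5740 + 14211) = -17905/81571141/5740 = -17905*5740/81571141 = -102774700/81571141 ≈ -1.2599)
a + R(-65) = -102774700/81571141 + √29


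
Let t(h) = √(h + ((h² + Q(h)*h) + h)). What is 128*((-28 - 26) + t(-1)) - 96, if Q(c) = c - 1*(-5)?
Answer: -7008 + 128*I*√5 ≈ -7008.0 + 286.22*I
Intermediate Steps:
Q(c) = 5 + c (Q(c) = c + 5 = 5 + c)
t(h) = √(h² + 2*h + h*(5 + h)) (t(h) = √(h + ((h² + (5 + h)*h) + h)) = √(h + ((h² + h*(5 + h)) + h)) = √(h + (h + h² + h*(5 + h))) = √(h² + 2*h + h*(5 + h)))
128*((-28 - 26) + t(-1)) - 96 = 128*((-28 - 26) + √(-(7 + 2*(-1)))) - 96 = 128*(-54 + √(-(7 - 2))) - 96 = 128*(-54 + √(-1*5)) - 96 = 128*(-54 + √(-5)) - 96 = 128*(-54 + I*√5) - 96 = (-6912 + 128*I*√5) - 96 = -7008 + 128*I*√5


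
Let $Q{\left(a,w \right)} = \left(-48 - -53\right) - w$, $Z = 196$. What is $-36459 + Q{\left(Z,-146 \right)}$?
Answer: $-36308$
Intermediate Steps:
$Q{\left(a,w \right)} = 5 - w$ ($Q{\left(a,w \right)} = \left(-48 + 53\right) - w = 5 - w$)
$-36459 + Q{\left(Z,-146 \right)} = -36459 + \left(5 - -146\right) = -36459 + \left(5 + 146\right) = -36459 + 151 = -36308$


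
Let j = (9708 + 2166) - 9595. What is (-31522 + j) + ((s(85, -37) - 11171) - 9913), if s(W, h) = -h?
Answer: -50290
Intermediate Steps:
j = 2279 (j = 11874 - 9595 = 2279)
(-31522 + j) + ((s(85, -37) - 11171) - 9913) = (-31522 + 2279) + ((-1*(-37) - 11171) - 9913) = -29243 + ((37 - 11171) - 9913) = -29243 + (-11134 - 9913) = -29243 - 21047 = -50290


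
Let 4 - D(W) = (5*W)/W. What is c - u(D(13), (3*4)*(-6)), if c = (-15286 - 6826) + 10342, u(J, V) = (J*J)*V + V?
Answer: -11626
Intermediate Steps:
D(W) = -1 (D(W) = 4 - 5*W/W = 4 - 1*5 = 4 - 5 = -1)
u(J, V) = V + V*J**2 (u(J, V) = J**2*V + V = V*J**2 + V = V + V*J**2)
c = -11770 (c = -22112 + 10342 = -11770)
c - u(D(13), (3*4)*(-6)) = -11770 - (3*4)*(-6)*(1 + (-1)**2) = -11770 - 12*(-6)*(1 + 1) = -11770 - (-72)*2 = -11770 - 1*(-144) = -11770 + 144 = -11626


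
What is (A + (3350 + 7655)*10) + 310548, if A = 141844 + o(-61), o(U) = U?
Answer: 562381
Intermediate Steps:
A = 141783 (A = 141844 - 61 = 141783)
(A + (3350 + 7655)*10) + 310548 = (141783 + (3350 + 7655)*10) + 310548 = (141783 + 11005*10) + 310548 = (141783 + 110050) + 310548 = 251833 + 310548 = 562381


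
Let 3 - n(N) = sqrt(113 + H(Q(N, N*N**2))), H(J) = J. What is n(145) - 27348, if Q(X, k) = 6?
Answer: -27345 - sqrt(119) ≈ -27356.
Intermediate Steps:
n(N) = 3 - sqrt(119) (n(N) = 3 - sqrt(113 + 6) = 3 - sqrt(119))
n(145) - 27348 = (3 - sqrt(119)) - 27348 = -27345 - sqrt(119)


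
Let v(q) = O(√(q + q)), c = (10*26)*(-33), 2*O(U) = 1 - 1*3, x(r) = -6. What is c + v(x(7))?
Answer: -8581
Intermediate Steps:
O(U) = -1 (O(U) = (1 - 1*3)/2 = (1 - 3)/2 = (½)*(-2) = -1)
c = -8580 (c = 260*(-33) = -8580)
v(q) = -1
c + v(x(7)) = -8580 - 1 = -8581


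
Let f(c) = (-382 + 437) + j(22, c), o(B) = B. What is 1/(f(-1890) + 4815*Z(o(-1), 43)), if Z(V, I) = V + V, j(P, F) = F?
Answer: -1/11465 ≈ -8.7222e-5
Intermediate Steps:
Z(V, I) = 2*V
f(c) = 55 + c (f(c) = (-382 + 437) + c = 55 + c)
1/(f(-1890) + 4815*Z(o(-1), 43)) = 1/((55 - 1890) + 4815*(2*(-1))) = 1/(-1835 + 4815*(-2)) = 1/(-1835 - 9630) = 1/(-11465) = -1/11465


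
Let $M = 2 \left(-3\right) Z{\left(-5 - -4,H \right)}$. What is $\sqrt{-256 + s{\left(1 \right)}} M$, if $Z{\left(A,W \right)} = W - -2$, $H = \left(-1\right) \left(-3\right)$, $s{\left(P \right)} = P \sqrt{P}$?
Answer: $- 30 i \sqrt{255} \approx - 479.06 i$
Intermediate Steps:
$s{\left(P \right)} = P^{\frac{3}{2}}$
$H = 3$
$Z{\left(A,W \right)} = 2 + W$ ($Z{\left(A,W \right)} = W + 2 = 2 + W$)
$M = -30$ ($M = 2 \left(-3\right) \left(2 + 3\right) = \left(-6\right) 5 = -30$)
$\sqrt{-256 + s{\left(1 \right)}} M = \sqrt{-256 + 1^{\frac{3}{2}}} \left(-30\right) = \sqrt{-256 + 1} \left(-30\right) = \sqrt{-255} \left(-30\right) = i \sqrt{255} \left(-30\right) = - 30 i \sqrt{255}$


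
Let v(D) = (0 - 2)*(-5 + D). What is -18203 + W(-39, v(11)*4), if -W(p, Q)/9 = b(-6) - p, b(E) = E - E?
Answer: -18554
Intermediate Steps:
v(D) = 10 - 2*D (v(D) = -2*(-5 + D) = 10 - 2*D)
b(E) = 0
W(p, Q) = 9*p (W(p, Q) = -9*(0 - p) = -(-9)*p = 9*p)
-18203 + W(-39, v(11)*4) = -18203 + 9*(-39) = -18203 - 351 = -18554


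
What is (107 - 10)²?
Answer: 9409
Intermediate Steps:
(107 - 10)² = 97² = 9409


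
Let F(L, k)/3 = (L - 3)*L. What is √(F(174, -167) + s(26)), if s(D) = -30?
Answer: 52*√33 ≈ 298.72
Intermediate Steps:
F(L, k) = 3*L*(-3 + L) (F(L, k) = 3*((L - 3)*L) = 3*((-3 + L)*L) = 3*(L*(-3 + L)) = 3*L*(-3 + L))
√(F(174, -167) + s(26)) = √(3*174*(-3 + 174) - 30) = √(3*174*171 - 30) = √(89262 - 30) = √89232 = 52*√33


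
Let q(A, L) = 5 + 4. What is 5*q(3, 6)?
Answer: 45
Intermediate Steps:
q(A, L) = 9
5*q(3, 6) = 5*9 = 45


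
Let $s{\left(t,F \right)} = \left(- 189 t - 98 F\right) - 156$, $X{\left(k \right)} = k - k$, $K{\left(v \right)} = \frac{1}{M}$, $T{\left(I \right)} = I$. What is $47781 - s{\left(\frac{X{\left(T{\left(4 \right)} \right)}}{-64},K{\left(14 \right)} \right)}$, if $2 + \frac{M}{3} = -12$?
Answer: $\frac{143804}{3} \approx 47935.0$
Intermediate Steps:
$M = -42$ ($M = -6 + 3 \left(-12\right) = -6 - 36 = -42$)
$K{\left(v \right)} = - \frac{1}{42}$ ($K{\left(v \right)} = \frac{1}{-42} = - \frac{1}{42}$)
$X{\left(k \right)} = 0$
$s{\left(t,F \right)} = -156 - 189 t - 98 F$
$47781 - s{\left(\frac{X{\left(T{\left(4 \right)} \right)}}{-64},K{\left(14 \right)} \right)} = 47781 - \left(-156 - 189 \frac{0}{-64} - - \frac{7}{3}\right) = 47781 - \left(-156 - 189 \cdot 0 \left(- \frac{1}{64}\right) + \frac{7}{3}\right) = 47781 - \left(-156 - 0 + \frac{7}{3}\right) = 47781 - \left(-156 + 0 + \frac{7}{3}\right) = 47781 - - \frac{461}{3} = 47781 + \frac{461}{3} = \frac{143804}{3}$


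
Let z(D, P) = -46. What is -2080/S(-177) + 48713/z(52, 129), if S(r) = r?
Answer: -8526521/8142 ≈ -1047.2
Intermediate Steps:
-2080/S(-177) + 48713/z(52, 129) = -2080/(-177) + 48713/(-46) = -2080*(-1/177) + 48713*(-1/46) = 2080/177 - 48713/46 = -8526521/8142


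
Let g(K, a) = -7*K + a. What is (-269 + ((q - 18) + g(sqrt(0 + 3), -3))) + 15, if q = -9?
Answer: -284 - 7*sqrt(3) ≈ -296.12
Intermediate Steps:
g(K, a) = a - 7*K
(-269 + ((q - 18) + g(sqrt(0 + 3), -3))) + 15 = (-269 + ((-9 - 18) + (-3 - 7*sqrt(0 + 3)))) + 15 = (-269 + (-27 + (-3 - 7*sqrt(3)))) + 15 = (-269 + (-30 - 7*sqrt(3))) + 15 = (-299 - 7*sqrt(3)) + 15 = -284 - 7*sqrt(3)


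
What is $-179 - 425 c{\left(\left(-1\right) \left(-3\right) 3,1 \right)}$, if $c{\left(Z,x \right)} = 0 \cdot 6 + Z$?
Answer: $-4004$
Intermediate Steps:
$c{\left(Z,x \right)} = Z$ ($c{\left(Z,x \right)} = 0 + Z = Z$)
$-179 - 425 c{\left(\left(-1\right) \left(-3\right) 3,1 \right)} = -179 - 425 \left(-1\right) \left(-3\right) 3 = -179 - 425 \cdot 3 \cdot 3 = -179 - 3825 = -4004$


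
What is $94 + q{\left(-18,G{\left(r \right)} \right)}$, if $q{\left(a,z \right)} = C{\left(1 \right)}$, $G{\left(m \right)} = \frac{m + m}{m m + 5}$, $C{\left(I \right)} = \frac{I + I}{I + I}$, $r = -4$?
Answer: $95$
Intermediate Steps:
$C{\left(I \right)} = 1$ ($C{\left(I \right)} = \frac{2 I}{2 I} = 2 I \frac{1}{2 I} = 1$)
$G{\left(m \right)} = \frac{2 m}{5 + m^{2}}$ ($G{\left(m \right)} = \frac{2 m}{m^{2} + 5} = \frac{2 m}{5 + m^{2}}$)
$q{\left(a,z \right)} = 1$
$94 + q{\left(-18,G{\left(r \right)} \right)} = 94 + 1 = 95$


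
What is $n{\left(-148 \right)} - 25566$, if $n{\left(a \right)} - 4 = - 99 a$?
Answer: $-10910$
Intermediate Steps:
$n{\left(a \right)} = 4 - 99 a$
$n{\left(-148 \right)} - 25566 = \left(4 - -14652\right) - 25566 = \left(4 + 14652\right) - 25566 = 14656 - 25566 = -10910$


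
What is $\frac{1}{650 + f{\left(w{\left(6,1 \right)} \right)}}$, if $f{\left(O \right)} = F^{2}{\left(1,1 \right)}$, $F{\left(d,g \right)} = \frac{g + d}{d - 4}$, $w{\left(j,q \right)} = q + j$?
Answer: $\frac{9}{5854} \approx 0.0015374$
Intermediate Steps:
$w{\left(j,q \right)} = j + q$
$F{\left(d,g \right)} = \frac{d + g}{-4 + d}$
$f{\left(O \right)} = \frac{4}{9}$ ($f{\left(O \right)} = \left(\frac{1 + 1}{-4 + 1}\right)^{2} = \left(\frac{1}{-3} \cdot 2\right)^{2} = \left(\left(- \frac{1}{3}\right) 2\right)^{2} = \left(- \frac{2}{3}\right)^{2} = \frac{4}{9}$)
$\frac{1}{650 + f{\left(w{\left(6,1 \right)} \right)}} = \frac{1}{650 + \frac{4}{9}} = \frac{1}{\frac{5854}{9}} = \frac{9}{5854}$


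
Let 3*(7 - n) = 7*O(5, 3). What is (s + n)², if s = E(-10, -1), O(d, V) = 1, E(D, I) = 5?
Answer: 841/9 ≈ 93.444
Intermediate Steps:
s = 5
n = 14/3 (n = 7 - 7/3 = 14/3 ≈ 4.6667)
(s + n)² = (5 + 14/3)² = (29/3)² = 841/9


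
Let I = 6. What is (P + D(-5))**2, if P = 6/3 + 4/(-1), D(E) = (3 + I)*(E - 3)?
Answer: 5476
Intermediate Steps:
D(E) = -27 + 9*E (D(E) = (3 + 6)*(E - 3) = 9*(-3 + E) = -27 + 9*E)
P = -2 (P = 6*(1/3) + 4*(-1) = 2 - 4 = -2)
(P + D(-5))**2 = (-2 + (-27 + 9*(-5)))**2 = (-2 + (-27 - 45))**2 = (-2 - 72)**2 = (-74)**2 = 5476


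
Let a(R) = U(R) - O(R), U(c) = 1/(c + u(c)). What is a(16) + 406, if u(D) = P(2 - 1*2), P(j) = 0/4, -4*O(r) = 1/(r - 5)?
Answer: 71471/176 ≈ 406.08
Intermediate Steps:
O(r) = -1/(4*(-5 + r)) (O(r) = -1/(4*(r - 5)) = -1/(4*(-5 + r)))
P(j) = 0 (P(j) = 0*(1/4) = 0)
u(D) = 0
U(c) = 1/c (U(c) = 1/(c + 0) = 1/c)
a(R) = 1/R + 1/(-20 + 4*R) (a(R) = 1/R - (-1)/(-20 + 4*R) = 1/R + 1/(-20 + 4*R))
a(16) + 406 = (5/4)*(-4 + 16)/(16*(-5 + 16)) + 406 = (5/4)*(1/16)*12/11 + 406 = (5/4)*(1/16)*(1/11)*12 + 406 = 15/176 + 406 = 71471/176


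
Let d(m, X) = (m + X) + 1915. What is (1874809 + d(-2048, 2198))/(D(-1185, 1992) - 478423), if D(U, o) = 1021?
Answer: -938437/238701 ≈ -3.9314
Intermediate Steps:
d(m, X) = 1915 + X + m (d(m, X) = (X + m) + 1915 = 1915 + X + m)
(1874809 + d(-2048, 2198))/(D(-1185, 1992) - 478423) = (1874809 + (1915 + 2198 - 2048))/(1021 - 478423) = (1874809 + 2065)/(-477402) = 1876874*(-1/477402) = -938437/238701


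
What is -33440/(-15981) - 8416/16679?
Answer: 423249664/266547099 ≈ 1.5879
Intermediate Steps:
-33440/(-15981) - 8416/16679 = -33440*(-1/15981) - 8416*1/16679 = 33440/15981 - 8416/16679 = 423249664/266547099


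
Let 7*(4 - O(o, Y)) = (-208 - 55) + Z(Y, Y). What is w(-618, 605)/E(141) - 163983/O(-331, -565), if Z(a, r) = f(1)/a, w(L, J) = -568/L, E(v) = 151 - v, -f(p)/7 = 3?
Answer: -37110765851/9406990 ≈ -3945.0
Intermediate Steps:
f(p) = -21 (f(p) = -7*3 = -21)
Z(a, r) = -21/a
O(o, Y) = 291/7 + 3/Y (O(o, Y) = 4 - ((-208 - 55) - 21/Y)/7 = 4 - (-263 - 21/Y)/7 = 4 + (263/7 + 3/Y) = 291/7 + 3/Y)
w(-618, 605)/E(141) - 163983/O(-331, -565) = (-568/(-618))/(151 - 1*141) - 163983/(291/7 + 3/(-565)) = (-568*(-1/618))/(151 - 141) - 163983/(291/7 + 3*(-1/565)) = (284/309)/10 - 163983/(291/7 - 3/565) = (284/309)*(⅒) - 163983/164394/3955 = 142/1545 - 163983*3955/164394 = 142/1545 - 216184255/54798 = -37110765851/9406990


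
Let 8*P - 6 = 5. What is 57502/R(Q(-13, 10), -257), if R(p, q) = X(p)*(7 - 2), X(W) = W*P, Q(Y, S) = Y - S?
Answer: -460016/1265 ≈ -363.65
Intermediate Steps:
P = 11/8 (P = ¾ + (⅛)*5 = ¾ + 5/8 = 11/8 ≈ 1.3750)
X(W) = 11*W/8 (X(W) = W*(11/8) = 11*W/8)
R(p, q) = 55*p/8 (R(p, q) = (11*p/8)*(7 - 2) = (11*p/8)*5 = 55*p/8)
57502/R(Q(-13, 10), -257) = 57502/((55*(-13 - 1*10)/8)) = 57502/((55*(-13 - 10)/8)) = 57502/(((55/8)*(-23))) = 57502/(-1265/8) = 57502*(-8/1265) = -460016/1265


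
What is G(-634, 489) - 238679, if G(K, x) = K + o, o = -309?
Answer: -239622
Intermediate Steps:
G(K, x) = -309 + K (G(K, x) = K - 309 = -309 + K)
G(-634, 489) - 238679 = (-309 - 634) - 238679 = -943 - 238679 = -239622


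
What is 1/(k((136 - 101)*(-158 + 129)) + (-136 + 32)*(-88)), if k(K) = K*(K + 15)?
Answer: 1/1024152 ≈ 9.7642e-7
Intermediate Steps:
k(K) = K*(15 + K)
1/(k((136 - 101)*(-158 + 129)) + (-136 + 32)*(-88)) = 1/(((136 - 101)*(-158 + 129))*(15 + (136 - 101)*(-158 + 129)) + (-136 + 32)*(-88)) = 1/((35*(-29))*(15 + 35*(-29)) - 104*(-88)) = 1/(-1015*(15 - 1015) + 9152) = 1/(-1015*(-1000) + 9152) = 1/(1015000 + 9152) = 1/1024152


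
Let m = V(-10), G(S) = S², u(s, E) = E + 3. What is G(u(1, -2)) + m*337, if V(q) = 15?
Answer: 5056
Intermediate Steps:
u(s, E) = 3 + E
m = 15
G(u(1, -2)) + m*337 = (3 - 2)² + 15*337 = 1² + 5055 = 1 + 5055 = 5056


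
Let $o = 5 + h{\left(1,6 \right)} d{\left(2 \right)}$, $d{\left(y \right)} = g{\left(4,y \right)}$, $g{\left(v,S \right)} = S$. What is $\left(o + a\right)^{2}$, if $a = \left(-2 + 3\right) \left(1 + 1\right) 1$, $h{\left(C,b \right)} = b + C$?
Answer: $441$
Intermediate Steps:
$h{\left(C,b \right)} = C + b$
$d{\left(y \right)} = y$
$o = 19$ ($o = 5 + \left(1 + 6\right) 2 = 5 + 7 \cdot 2 = 5 + 14 = 19$)
$a = 2$ ($a = 1 \cdot 2 \cdot 1 = 2 \cdot 1 = 2$)
$\left(o + a\right)^{2} = \left(19 + 2\right)^{2} = 21^{2} = 441$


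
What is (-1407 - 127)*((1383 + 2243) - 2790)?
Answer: -1282424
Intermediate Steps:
(-1407 - 127)*((1383 + 2243) - 2790) = -1534*(3626 - 2790) = -1534*836 = -1282424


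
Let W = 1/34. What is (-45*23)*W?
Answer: -1035/34 ≈ -30.441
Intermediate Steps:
W = 1/34 ≈ 0.029412
(-45*23)*W = -45*23*(1/34) = -1035*1/34 = -1035/34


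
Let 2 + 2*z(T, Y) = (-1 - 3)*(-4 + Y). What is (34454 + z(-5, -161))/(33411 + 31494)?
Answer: 34783/64905 ≈ 0.53591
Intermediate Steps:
z(T, Y) = 7 - 2*Y (z(T, Y) = -1 + ((-1 - 3)*(-4 + Y))/2 = -1 + (-4*(-4 + Y))/2 = -1 + (16 - 4*Y)/2 = -1 + (8 - 2*Y) = 7 - 2*Y)
(34454 + z(-5, -161))/(33411 + 31494) = (34454 + (7 - 2*(-161)))/(33411 + 31494) = (34454 + (7 + 322))/64905 = (34454 + 329)*(1/64905) = 34783*(1/64905) = 34783/64905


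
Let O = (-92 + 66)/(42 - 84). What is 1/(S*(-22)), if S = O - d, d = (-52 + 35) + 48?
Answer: 21/14036 ≈ 0.0014962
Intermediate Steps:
O = 13/21 (O = -26/(-42) = -26*(-1/42) = 13/21 ≈ 0.61905)
d = 31 (d = -17 + 48 = 31)
S = -638/21 (S = 13/21 - 1*31 = 13/21 - 31 = -638/21 ≈ -30.381)
1/(S*(-22)) = 1/(-638/21*(-22)) = 1/(14036/21) = 21/14036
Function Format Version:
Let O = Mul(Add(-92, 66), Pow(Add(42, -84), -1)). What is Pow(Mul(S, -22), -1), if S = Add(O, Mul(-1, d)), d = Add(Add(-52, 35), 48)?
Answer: Rational(21, 14036) ≈ 0.0014962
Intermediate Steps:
O = Rational(13, 21) (O = Mul(-26, Pow(-42, -1)) = Mul(-26, Rational(-1, 42)) = Rational(13, 21) ≈ 0.61905)
d = 31 (d = Add(-17, 48) = 31)
S = Rational(-638, 21) (S = Add(Rational(13, 21), Mul(-1, 31)) = Add(Rational(13, 21), -31) = Rational(-638, 21) ≈ -30.381)
Pow(Mul(S, -22), -1) = Pow(Mul(Rational(-638, 21), -22), -1) = Pow(Rational(14036, 21), -1) = Rational(21, 14036)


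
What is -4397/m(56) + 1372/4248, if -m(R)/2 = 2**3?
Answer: 2337551/8496 ≈ 275.14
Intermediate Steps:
m(R) = -16 (m(R) = -2*2**3 = -2*8 = -16)
-4397/m(56) + 1372/4248 = -4397/(-16) + 1372/4248 = -4397*(-1/16) + 1372*(1/4248) = 4397/16 + 343/1062 = 2337551/8496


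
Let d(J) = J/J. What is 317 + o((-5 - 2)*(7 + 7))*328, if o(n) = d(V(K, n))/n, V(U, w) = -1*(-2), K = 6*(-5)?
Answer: 15369/49 ≈ 313.65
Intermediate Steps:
K = -30
V(U, w) = 2
d(J) = 1
o(n) = 1/n
317 + o((-5 - 2)*(7 + 7))*328 = 317 + 328/((-5 - 2)*(7 + 7)) = 317 + 328/(-7*14) = 317 + 328/(-98) = 317 - 1/98*328 = 317 - 164/49 = 15369/49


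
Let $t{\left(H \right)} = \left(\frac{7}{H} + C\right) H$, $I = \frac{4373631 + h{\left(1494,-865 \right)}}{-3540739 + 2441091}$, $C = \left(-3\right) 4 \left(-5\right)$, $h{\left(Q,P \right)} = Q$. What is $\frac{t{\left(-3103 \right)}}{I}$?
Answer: $\frac{204724767104}{4375125} \approx 46793.0$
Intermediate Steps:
$C = 60$ ($C = \left(-12\right) \left(-5\right) = 60$)
$I = - \frac{4375125}{1099648}$ ($I = \frac{4373631 + 1494}{-3540739 + 2441091} = \frac{4375125}{-1099648} = 4375125 \left(- \frac{1}{1099648}\right) = - \frac{4375125}{1099648} \approx -3.9787$)
$t{\left(H \right)} = H \left(60 + \frac{7}{H}\right)$ ($t{\left(H \right)} = \left(\frac{7}{H} + 60\right) H = \left(60 + \frac{7}{H}\right) H = H \left(60 + \frac{7}{H}\right)$)
$\frac{t{\left(-3103 \right)}}{I} = \frac{7 + 60 \left(-3103\right)}{- \frac{4375125}{1099648}} = \left(7 - 186180\right) \left(- \frac{1099648}{4375125}\right) = \left(-186173\right) \left(- \frac{1099648}{4375125}\right) = \frac{204724767104}{4375125}$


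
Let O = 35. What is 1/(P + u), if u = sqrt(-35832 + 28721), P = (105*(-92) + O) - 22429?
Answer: -32054/1027466027 - I*sqrt(7111)/1027466027 ≈ -3.1197e-5 - 8.2073e-8*I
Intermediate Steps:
P = -32054 (P = (105*(-92) + 35) - 22429 = (-9660 + 35) - 22429 = -9625 - 22429 = -32054)
u = I*sqrt(7111) (u = sqrt(-7111) = I*sqrt(7111) ≈ 84.327*I)
1/(P + u) = 1/(-32054 + I*sqrt(7111))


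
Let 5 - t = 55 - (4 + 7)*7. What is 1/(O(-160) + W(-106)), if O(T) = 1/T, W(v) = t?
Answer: 160/4319 ≈ 0.037046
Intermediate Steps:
t = 27 (t = 5 - (55 - (4 + 7)*7) = 5 - (55 - 11*7) = 5 - (55 - 1*77) = 5 - (55 - 77) = 5 - 1*(-22) = 5 + 22 = 27)
W(v) = 27
1/(O(-160) + W(-106)) = 1/(1/(-160) + 27) = 1/(-1/160 + 27) = 1/(4319/160) = 160/4319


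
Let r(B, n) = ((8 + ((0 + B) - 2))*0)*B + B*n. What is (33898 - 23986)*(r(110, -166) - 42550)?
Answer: -602748720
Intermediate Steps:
r(B, n) = B*n (r(B, n) = ((8 + (B - 2))*0)*B + B*n = ((8 + (-2 + B))*0)*B + B*n = ((6 + B)*0)*B + B*n = 0*B + B*n = 0 + B*n = B*n)
(33898 - 23986)*(r(110, -166) - 42550) = (33898 - 23986)*(110*(-166) - 42550) = 9912*(-18260 - 42550) = 9912*(-60810) = -602748720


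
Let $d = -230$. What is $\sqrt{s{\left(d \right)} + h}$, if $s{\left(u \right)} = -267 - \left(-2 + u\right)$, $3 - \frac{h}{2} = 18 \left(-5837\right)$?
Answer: $17 \sqrt{727} \approx 458.37$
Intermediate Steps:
$h = 210138$ ($h = 6 - 2 \cdot 18 \left(-5837\right) = 6 - -210132 = 6 + 210132 = 210138$)
$s{\left(u \right)} = -265 - u$
$\sqrt{s{\left(d \right)} + h} = \sqrt{\left(-265 - -230\right) + 210138} = \sqrt{\left(-265 + 230\right) + 210138} = \sqrt{-35 + 210138} = \sqrt{210103} = 17 \sqrt{727}$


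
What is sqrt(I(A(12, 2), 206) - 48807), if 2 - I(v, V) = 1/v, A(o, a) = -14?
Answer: I*sqrt(9565766)/14 ≈ 220.92*I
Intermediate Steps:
I(v, V) = 2 - 1/v
sqrt(I(A(12, 2), 206) - 48807) = sqrt((2 - 1/(-14)) - 48807) = sqrt((2 - 1*(-1/14)) - 48807) = sqrt((2 + 1/14) - 48807) = sqrt(29/14 - 48807) = sqrt(-683269/14) = I*sqrt(9565766)/14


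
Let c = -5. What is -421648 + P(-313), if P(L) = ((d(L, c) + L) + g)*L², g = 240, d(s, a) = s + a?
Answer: -38727527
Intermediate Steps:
d(s, a) = a + s
P(L) = L²*(235 + 2*L) (P(L) = (((-5 + L) + L) + 240)*L² = ((-5 + 2*L) + 240)*L² = (235 + 2*L)*L² = L²*(235 + 2*L))
-421648 + P(-313) = -421648 + (-313)²*(235 + 2*(-313)) = -421648 + 97969*(235 - 626) = -421648 + 97969*(-391) = -421648 - 38305879 = -38727527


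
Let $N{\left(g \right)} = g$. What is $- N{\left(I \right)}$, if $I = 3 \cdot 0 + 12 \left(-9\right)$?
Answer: $108$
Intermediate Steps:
$I = -108$ ($I = 0 - 108 = -108$)
$- N{\left(I \right)} = \left(-1\right) \left(-108\right) = 108$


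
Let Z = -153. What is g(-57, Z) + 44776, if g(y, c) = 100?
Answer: 44876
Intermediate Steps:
g(-57, Z) + 44776 = 100 + 44776 = 44876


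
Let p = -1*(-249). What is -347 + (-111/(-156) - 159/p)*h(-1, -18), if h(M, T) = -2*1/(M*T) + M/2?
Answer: -2995689/8632 ≈ -347.04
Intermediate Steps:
h(M, T) = M/2 - 2/(M*T) (h(M, T) = -2/(M*T) + M*(½) = -2/(M*T) + M/2 = M/2 - 2/(M*T))
p = 249
-347 + (-111/(-156) - 159/p)*h(-1, -18) = -347 + (-111/(-156) - 159/249)*((½)*(-1) - 2/(-1*(-18))) = -347 + (-111*(-1/156) - 159*1/249)*(-½ - 2*(-1)*(-1/18)) = -347 + (37/52 - 53/83)*(-½ - ⅑) = -347 + (315/4316)*(-11/18) = -347 - 385/8632 = -2995689/8632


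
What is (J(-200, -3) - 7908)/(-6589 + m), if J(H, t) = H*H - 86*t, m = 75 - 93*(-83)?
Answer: 6470/241 ≈ 26.846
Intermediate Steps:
m = 7794 (m = 75 + 7719 = 7794)
J(H, t) = H² - 86*t
(J(-200, -3) - 7908)/(-6589 + m) = (((-200)² - 86*(-3)) - 7908)/(-6589 + 7794) = ((40000 + 258) - 7908)/1205 = (40258 - 7908)*(1/1205) = 32350*(1/1205) = 6470/241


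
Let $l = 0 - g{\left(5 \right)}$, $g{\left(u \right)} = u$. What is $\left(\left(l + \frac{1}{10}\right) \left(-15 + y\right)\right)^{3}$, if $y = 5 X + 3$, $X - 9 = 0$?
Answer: $- \frac{4227952113}{1000} \approx -4.228 \cdot 10^{6}$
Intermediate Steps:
$X = 9$ ($X = 9 + 0 = 9$)
$l = -5$ ($l = 0 - 5 = -5$)
$y = 48$ ($y = 5 \cdot 9 + 3 = 45 + 3 = 48$)
$\left(\left(l + \frac{1}{10}\right) \left(-15 + y\right)\right)^{3} = \left(\left(-5 + \frac{1}{10}\right) \left(-15 + 48\right)\right)^{3} = \left(\left(-5 + \frac{1}{10}\right) 33\right)^{3} = \left(\left(- \frac{49}{10}\right) 33\right)^{3} = \left(- \frac{1617}{10}\right)^{3} = - \frac{4227952113}{1000}$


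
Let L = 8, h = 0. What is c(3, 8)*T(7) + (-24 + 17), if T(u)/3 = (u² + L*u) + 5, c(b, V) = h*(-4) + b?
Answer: 983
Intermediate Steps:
c(b, V) = b (c(b, V) = 0*(-4) + b = 0 + b = b)
T(u) = 15 + 3*u² + 24*u (T(u) = 3*((u² + 8*u) + 5) = 3*(5 + u² + 8*u) = 15 + 3*u² + 24*u)
c(3, 8)*T(7) + (-24 + 17) = 3*(15 + 3*7² + 24*7) + (-24 + 17) = 3*(15 + 3*49 + 168) - 7 = 3*(15 + 147 + 168) - 7 = 3*330 - 7 = 990 - 7 = 983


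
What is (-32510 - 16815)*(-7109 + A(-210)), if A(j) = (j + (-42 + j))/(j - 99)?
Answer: 36109500725/103 ≈ 3.5058e+8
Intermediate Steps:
A(j) = (-42 + 2*j)/(-99 + j)
(-32510 - 16815)*(-7109 + A(-210)) = (-32510 - 16815)*(-7109 + 2*(-21 - 210)/(-99 - 210)) = -49325*(-7109 + 2*(-231)/(-309)) = -49325*(-7109 + 2*(-1/309)*(-231)) = -49325*(-7109 + 154/103) = -49325*(-732073/103) = 36109500725/103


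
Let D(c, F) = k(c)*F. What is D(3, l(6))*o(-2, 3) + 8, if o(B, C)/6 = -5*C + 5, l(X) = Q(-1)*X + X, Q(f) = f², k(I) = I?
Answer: -2152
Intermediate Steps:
l(X) = 2*X (l(X) = (-1)²*X + X = 1*X + X = X + X = 2*X)
D(c, F) = F*c (D(c, F) = c*F = F*c)
o(B, C) = 30 - 30*C (o(B, C) = 6*(-5*C + 5) = 6*(5 - 5*C) = 30 - 30*C)
D(3, l(6))*o(-2, 3) + 8 = ((2*6)*3)*(30 - 30*3) + 8 = (12*3)*(30 - 90) + 8 = 36*(-60) + 8 = -2160 + 8 = -2152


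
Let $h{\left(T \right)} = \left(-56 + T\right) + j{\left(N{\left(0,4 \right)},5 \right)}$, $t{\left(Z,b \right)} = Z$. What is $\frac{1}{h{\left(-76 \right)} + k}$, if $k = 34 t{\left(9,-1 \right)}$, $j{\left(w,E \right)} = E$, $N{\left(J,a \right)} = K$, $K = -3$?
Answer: $\frac{1}{179} \approx 0.0055866$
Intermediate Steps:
$N{\left(J,a \right)} = -3$
$h{\left(T \right)} = -51 + T$ ($h{\left(T \right)} = \left(-56 + T\right) + 5 = -51 + T$)
$k = 306$ ($k = 34 \cdot 9 = 306$)
$\frac{1}{h{\left(-76 \right)} + k} = \frac{1}{\left(-51 - 76\right) + 306} = \frac{1}{-127 + 306} = \frac{1}{179}$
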